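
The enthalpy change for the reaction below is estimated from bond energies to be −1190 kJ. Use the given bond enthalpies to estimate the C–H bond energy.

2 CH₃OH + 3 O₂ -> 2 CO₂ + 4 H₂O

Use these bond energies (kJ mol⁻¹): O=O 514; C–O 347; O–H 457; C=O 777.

D(C–H) ≈ 404 kJ/mol

Let D be the C–H bond energy.
Σ(broken) = 6×D + 2×347 + 2×457 + 3×514 = 3150 + 6D
Σ(formed) = 4×777 + 8×457 = 6764
ΔH = Σ(broken) − Σ(formed) = (3150 + 6D) − (6764) = −3614 + 6D
Setting this equal to −1190 kJ gives 6D = 2424, so D = 404 kJ/mol.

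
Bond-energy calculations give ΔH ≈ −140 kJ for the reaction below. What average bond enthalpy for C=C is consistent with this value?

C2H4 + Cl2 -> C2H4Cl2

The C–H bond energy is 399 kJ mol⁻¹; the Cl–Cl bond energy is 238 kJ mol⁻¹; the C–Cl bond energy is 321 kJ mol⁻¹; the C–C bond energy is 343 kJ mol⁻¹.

Let D be the C=C bond energy.
Σ(broken) = 4×399 + 1×D + 1×238 = 1834 + D
Σ(formed) = 1×343 + 2×321 + 4×399 = 2581
ΔH = Σ(broken) − Σ(formed) = (1834 + D) − (2581) = −747 + D
Setting this equal to −140 kJ gives D = 607 kJ/mol.

D(C=C) ≈ 607 kJ/mol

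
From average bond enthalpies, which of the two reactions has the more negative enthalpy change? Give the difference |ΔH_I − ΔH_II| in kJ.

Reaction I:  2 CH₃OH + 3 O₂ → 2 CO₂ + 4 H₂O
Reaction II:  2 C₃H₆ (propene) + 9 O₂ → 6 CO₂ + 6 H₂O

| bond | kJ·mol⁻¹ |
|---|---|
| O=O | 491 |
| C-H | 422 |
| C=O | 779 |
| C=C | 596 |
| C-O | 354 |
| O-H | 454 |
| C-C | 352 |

Reaction I:
  Bonds broken (reactants):
    C-H: 6 × 422 = 2532
    C-O: 2 × 354 = 708
    O-H: 2 × 454 = 908
    O=O: 3 × 491 = 1473
    Σ(broken) = 5621 kJ
  Bonds formed (products):
    C=O: 4 × 779 = 3116
    O-H: 8 × 454 = 3632
    Σ(formed) = 6748 kJ
  ΔH_I = 5621 − 6748 = −1127 kJ
Reaction II:
  Bonds broken (reactants):
    C-C: 2 × 352 = 704
    C-H: 12 × 422 = 5064
    C=C: 2 × 596 = 1192
    O=O: 9 × 491 = 4419
    Σ(broken) = 11379 kJ
  Bonds formed (products):
    C=O: 12 × 779 = 9348
    O-H: 12 × 454 = 5448
    Σ(formed) = 14796 kJ
  ΔH_II = 11379 − 14796 = −3417 kJ
ΔH_I − ΔH_II = +2290 kJ, so reaction II has the more negative ΔH; |ΔH_I − ΔH_II| = 2290 kJ.

Reaction II, by 2290 kJ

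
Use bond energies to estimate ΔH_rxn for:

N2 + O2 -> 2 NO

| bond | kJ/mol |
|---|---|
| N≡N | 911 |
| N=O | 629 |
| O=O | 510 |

Bonds broken (reactants):
  N≡N: 1 × 911 = 911
  O=O: 1 × 510 = 510
  Σ(broken) = 1421 kJ
Bonds formed (products):
  N=O: 2 × 629 = 1258
  Σ(formed) = 1258 kJ
ΔH = Σ(broken) − Σ(formed) = 1421 − 1258 = +163 kJ

ΔH ≈ +163 kJ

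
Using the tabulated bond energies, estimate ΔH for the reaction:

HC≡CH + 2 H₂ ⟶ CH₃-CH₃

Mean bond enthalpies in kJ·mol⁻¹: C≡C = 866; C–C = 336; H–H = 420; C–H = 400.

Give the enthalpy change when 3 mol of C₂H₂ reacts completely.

Bonds broken (reactants):
  C≡C: 1 × 866 = 866
  C–H: 2 × 400 = 800
  H–H: 2 × 420 = 840
  Σ(broken) = 2506 kJ
Bonds formed (products):
  C–C: 1 × 336 = 336
  C–H: 6 × 400 = 2400
  Σ(formed) = 2736 kJ
ΔH = Σ(broken) − Σ(formed) = 2506 − 2736 = −230 kJ
For 3× the reaction as written: 3 × (−230) = −690 kJ

ΔH = −690 kJ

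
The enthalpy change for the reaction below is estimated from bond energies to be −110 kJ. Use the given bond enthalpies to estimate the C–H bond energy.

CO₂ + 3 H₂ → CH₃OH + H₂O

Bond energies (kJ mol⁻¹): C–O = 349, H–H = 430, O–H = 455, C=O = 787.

D(C–H) ≈ 420 kJ/mol

Let D be the C–H bond energy.
Σ(broken) = 2×787 + 3×430 = 2864
Σ(formed) = 3×D + 1×349 + 3×455 = 1714 + 3D
ΔH = Σ(broken) − Σ(formed) = (2864) − (1714 + 3D) = +1150 − 3D
Setting this equal to −110 kJ gives 3D = 1260, so D = 420 kJ/mol.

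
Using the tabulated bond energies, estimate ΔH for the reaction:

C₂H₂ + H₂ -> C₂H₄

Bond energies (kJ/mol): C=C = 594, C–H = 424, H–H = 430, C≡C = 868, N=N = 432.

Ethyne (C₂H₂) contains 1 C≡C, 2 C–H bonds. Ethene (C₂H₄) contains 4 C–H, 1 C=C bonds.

Bonds broken (reactants):
  C≡C: 1 × 868 = 868
  C–H: 2 × 424 = 848
  H–H: 1 × 430 = 430
  Σ(broken) = 2146 kJ
Bonds formed (products):
  C–H: 4 × 424 = 1696
  C=C: 1 × 594 = 594
  Σ(formed) = 2290 kJ
ΔH = Σ(broken) − Σ(formed) = 2146 − 2290 = −144 kJ

ΔH ≈ −144 kJ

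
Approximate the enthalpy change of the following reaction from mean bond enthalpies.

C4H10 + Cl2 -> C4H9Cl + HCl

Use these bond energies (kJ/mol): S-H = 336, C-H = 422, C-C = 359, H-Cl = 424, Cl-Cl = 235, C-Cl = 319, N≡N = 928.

Bonds broken (reactants):
  C-C: 3 × 359 = 1077
  C-H: 10 × 422 = 4220
  Cl-Cl: 1 × 235 = 235
  Σ(broken) = 5532 kJ
Bonds formed (products):
  C-C: 3 × 359 = 1077
  C-Cl: 1 × 319 = 319
  C-H: 9 × 422 = 3798
  H-Cl: 1 × 424 = 424
  Σ(formed) = 5618 kJ
ΔH = Σ(broken) − Σ(formed) = 5532 − 5618 = −86 kJ

ΔH ≈ −86 kJ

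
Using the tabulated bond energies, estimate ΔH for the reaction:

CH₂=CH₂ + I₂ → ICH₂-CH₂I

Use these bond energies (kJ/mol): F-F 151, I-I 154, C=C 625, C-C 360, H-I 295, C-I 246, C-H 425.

ΔH ≈ −73 kJ

Bonds broken (reactants):
  C-H: 4 × 425 = 1700
  C=C: 1 × 625 = 625
  I-I: 1 × 154 = 154
  Σ(broken) = 2479 kJ
Bonds formed (products):
  C-C: 1 × 360 = 360
  C-H: 4 × 425 = 1700
  C-I: 2 × 246 = 492
  Σ(formed) = 2552 kJ
ΔH = Σ(broken) − Σ(formed) = 2479 − 2552 = −73 kJ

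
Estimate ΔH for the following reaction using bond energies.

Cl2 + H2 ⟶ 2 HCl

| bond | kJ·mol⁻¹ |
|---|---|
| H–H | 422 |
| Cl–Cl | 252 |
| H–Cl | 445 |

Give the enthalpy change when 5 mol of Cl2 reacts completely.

ΔH = −1080 kJ

Bonds broken (reactants):
  Cl–Cl: 1 × 252 = 252
  H–H: 1 × 422 = 422
  Σ(broken) = 674 kJ
Bonds formed (products):
  H–Cl: 2 × 445 = 890
  Σ(formed) = 890 kJ
ΔH = Σ(broken) − Σ(formed) = 674 − 890 = −216 kJ
For 5× the reaction as written: 5 × (−216) = −1080 kJ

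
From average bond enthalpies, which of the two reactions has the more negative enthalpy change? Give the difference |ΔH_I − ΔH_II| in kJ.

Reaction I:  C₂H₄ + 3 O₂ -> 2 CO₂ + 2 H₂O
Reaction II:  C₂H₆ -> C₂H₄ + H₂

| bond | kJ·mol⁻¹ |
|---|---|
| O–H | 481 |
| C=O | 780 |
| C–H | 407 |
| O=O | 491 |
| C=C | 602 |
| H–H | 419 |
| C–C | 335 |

Reaction I, by 1469 kJ

Reaction I:
  Bonds broken (reactants):
    C–H: 4 × 407 = 1628
    C=C: 1 × 602 = 602
    O=O: 3 × 491 = 1473
    Σ(broken) = 3703 kJ
  Bonds formed (products):
    C=O: 4 × 780 = 3120
    O–H: 4 × 481 = 1924
    Σ(formed) = 5044 kJ
  ΔH_I = 3703 − 5044 = −1341 kJ
Reaction II:
  Bonds broken (reactants):
    C–C: 1 × 335 = 335
    C–H: 6 × 407 = 2442
    Σ(broken) = 2777 kJ
  Bonds formed (products):
    C–H: 4 × 407 = 1628
    C=C: 1 × 602 = 602
    H–H: 1 × 419 = 419
    Σ(formed) = 2649 kJ
  ΔH_II = 2777 − 2649 = +128 kJ
ΔH_I − ΔH_II = −1469 kJ, so reaction I has the more negative ΔH; |ΔH_I − ΔH_II| = 1469 kJ.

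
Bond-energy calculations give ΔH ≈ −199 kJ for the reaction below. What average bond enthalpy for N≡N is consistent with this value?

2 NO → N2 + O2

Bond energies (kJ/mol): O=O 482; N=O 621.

D(N≡N) ≈ 959 kJ/mol

Let D be the N≡N bond energy.
Σ(broken) = 2×621 = 1242
Σ(formed) = 1×D + 1×482 = 482 + D
ΔH = Σ(broken) − Σ(formed) = (1242) − (482 + D) = +760 − D
Setting this equal to −199 kJ gives D = 959 kJ/mol.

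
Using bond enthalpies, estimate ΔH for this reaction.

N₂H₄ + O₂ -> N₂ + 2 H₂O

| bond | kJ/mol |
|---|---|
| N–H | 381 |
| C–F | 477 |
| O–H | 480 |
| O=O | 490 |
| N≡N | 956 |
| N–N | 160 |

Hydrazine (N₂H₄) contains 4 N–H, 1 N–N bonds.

Bonds broken (reactants):
  N–H: 4 × 381 = 1524
  N–N: 1 × 160 = 160
  O=O: 1 × 490 = 490
  Σ(broken) = 2174 kJ
Bonds formed (products):
  N≡N: 1 × 956 = 956
  O–H: 4 × 480 = 1920
  Σ(formed) = 2876 kJ
ΔH = Σ(broken) − Σ(formed) = 2174 − 2876 = −702 kJ

ΔH ≈ −702 kJ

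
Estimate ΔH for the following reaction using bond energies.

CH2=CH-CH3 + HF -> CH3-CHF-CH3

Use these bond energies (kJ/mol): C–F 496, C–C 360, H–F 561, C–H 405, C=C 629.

ΔH ≈ −71 kJ

Bonds broken (reactants):
  C–C: 1 × 360 = 360
  C–H: 6 × 405 = 2430
  C=C: 1 × 629 = 629
  H–F: 1 × 561 = 561
  Σ(broken) = 3980 kJ
Bonds formed (products):
  C–C: 2 × 360 = 720
  C–F: 1 × 496 = 496
  C–H: 7 × 405 = 2835
  Σ(formed) = 4051 kJ
ΔH = Σ(broken) − Σ(formed) = 3980 − 4051 = −71 kJ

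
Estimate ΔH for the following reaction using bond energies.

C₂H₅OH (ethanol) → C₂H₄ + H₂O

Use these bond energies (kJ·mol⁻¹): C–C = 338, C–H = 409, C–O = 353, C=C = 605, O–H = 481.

Bonds broken (reactants):
  C–C: 1 × 338 = 338
  C–H: 5 × 409 = 2045
  C–O: 1 × 353 = 353
  O–H: 1 × 481 = 481
  Σ(broken) = 3217 kJ
Bonds formed (products):
  C–H: 4 × 409 = 1636
  C=C: 1 × 605 = 605
  O–H: 2 × 481 = 962
  Σ(formed) = 3203 kJ
ΔH = Σ(broken) − Σ(formed) = 3217 − 3203 = +14 kJ

ΔH ≈ +14 kJ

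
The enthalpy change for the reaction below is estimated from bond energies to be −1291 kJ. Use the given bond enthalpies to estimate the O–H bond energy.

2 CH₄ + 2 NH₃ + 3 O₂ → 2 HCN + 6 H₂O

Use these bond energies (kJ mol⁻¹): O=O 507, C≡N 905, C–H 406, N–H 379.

Let D be the O–H bond energy.
Σ(broken) = 8×406 + 6×379 + 3×507 = 7043
Σ(formed) = 2×905 + 2×406 + 12×D = 2622 + 12D
ΔH = Σ(broken) − Σ(formed) = (7043) − (2622 + 12D) = +4421 − 12D
Setting this equal to −1291 kJ gives 12D = 5712, so D = 476 kJ/mol.

D(O–H) ≈ 476 kJ/mol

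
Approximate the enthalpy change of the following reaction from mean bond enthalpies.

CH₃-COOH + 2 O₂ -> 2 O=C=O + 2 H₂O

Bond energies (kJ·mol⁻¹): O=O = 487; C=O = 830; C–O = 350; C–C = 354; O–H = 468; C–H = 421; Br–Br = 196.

Bonds broken (reactants):
  C–C: 1 × 354 = 354
  C–H: 3 × 421 = 1263
  C–O: 1 × 350 = 350
  C=O: 1 × 830 = 830
  O–H: 1 × 468 = 468
  O=O: 2 × 487 = 974
  Σ(broken) = 4239 kJ
Bonds formed (products):
  C=O: 4 × 830 = 3320
  O–H: 4 × 468 = 1872
  Σ(formed) = 5192 kJ
ΔH = Σ(broken) − Σ(formed) = 4239 − 5192 = −953 kJ

ΔH ≈ −953 kJ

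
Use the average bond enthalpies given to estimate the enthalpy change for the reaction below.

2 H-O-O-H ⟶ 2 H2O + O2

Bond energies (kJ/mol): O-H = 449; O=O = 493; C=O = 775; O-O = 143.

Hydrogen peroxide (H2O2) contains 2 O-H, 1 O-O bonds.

Bonds broken (reactants):
  O-H: 4 × 449 = 1796
  O-O: 2 × 143 = 286
  Σ(broken) = 2082 kJ
Bonds formed (products):
  O-H: 4 × 449 = 1796
  O=O: 1 × 493 = 493
  Σ(formed) = 2289 kJ
ΔH = Σ(broken) − Σ(formed) = 2082 − 2289 = −207 kJ

ΔH ≈ −207 kJ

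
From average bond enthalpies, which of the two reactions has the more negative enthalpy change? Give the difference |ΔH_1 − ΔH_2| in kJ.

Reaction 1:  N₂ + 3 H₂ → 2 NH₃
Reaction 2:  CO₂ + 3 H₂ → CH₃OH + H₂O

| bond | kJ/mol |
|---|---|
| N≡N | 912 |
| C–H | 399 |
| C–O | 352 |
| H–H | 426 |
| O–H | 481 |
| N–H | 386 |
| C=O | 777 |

Reaction 2, by 34 kJ

Reaction 1:
  Bonds broken (reactants):
    H–H: 3 × 426 = 1278
    N≡N: 1 × 912 = 912
    Σ(broken) = 2190 kJ
  Bonds formed (products):
    N–H: 6 × 386 = 2316
    Σ(formed) = 2316 kJ
  ΔH_1 = 2190 − 2316 = −126 kJ
Reaction 2:
  Bonds broken (reactants):
    C=O: 2 × 777 = 1554
    H–H: 3 × 426 = 1278
    Σ(broken) = 2832 kJ
  Bonds formed (products):
    C–H: 3 × 399 = 1197
    C–O: 1 × 352 = 352
    O–H: 3 × 481 = 1443
    Σ(formed) = 2992 kJ
  ΔH_2 = 2832 − 2992 = −160 kJ
ΔH_1 − ΔH_2 = +34 kJ, so reaction 2 has the more negative ΔH; |ΔH_1 − ΔH_2| = 34 kJ.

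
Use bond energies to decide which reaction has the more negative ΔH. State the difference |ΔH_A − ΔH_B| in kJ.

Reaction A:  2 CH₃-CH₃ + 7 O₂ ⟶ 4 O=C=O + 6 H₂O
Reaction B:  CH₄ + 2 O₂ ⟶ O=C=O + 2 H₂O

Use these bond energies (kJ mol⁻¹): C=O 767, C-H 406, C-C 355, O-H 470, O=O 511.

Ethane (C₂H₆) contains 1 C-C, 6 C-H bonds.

Reaction A:
  Bonds broken (reactants):
    C-C: 2 × 355 = 710
    C-H: 12 × 406 = 4872
    O=O: 7 × 511 = 3577
    Σ(broken) = 9159 kJ
  Bonds formed (products):
    C=O: 8 × 767 = 6136
    O-H: 12 × 470 = 5640
    Σ(formed) = 11776 kJ
  ΔH_A = 9159 − 11776 = −2617 kJ
Reaction B:
  Bonds broken (reactants):
    C-H: 4 × 406 = 1624
    O=O: 2 × 511 = 1022
    Σ(broken) = 2646 kJ
  Bonds formed (products):
    C=O: 2 × 767 = 1534
    O-H: 4 × 470 = 1880
    Σ(formed) = 3414 kJ
  ΔH_B = 2646 − 3414 = −768 kJ
ΔH_A − ΔH_B = −1849 kJ, so reaction A has the more negative ΔH; |ΔH_A − ΔH_B| = 1849 kJ.

Reaction A, by 1849 kJ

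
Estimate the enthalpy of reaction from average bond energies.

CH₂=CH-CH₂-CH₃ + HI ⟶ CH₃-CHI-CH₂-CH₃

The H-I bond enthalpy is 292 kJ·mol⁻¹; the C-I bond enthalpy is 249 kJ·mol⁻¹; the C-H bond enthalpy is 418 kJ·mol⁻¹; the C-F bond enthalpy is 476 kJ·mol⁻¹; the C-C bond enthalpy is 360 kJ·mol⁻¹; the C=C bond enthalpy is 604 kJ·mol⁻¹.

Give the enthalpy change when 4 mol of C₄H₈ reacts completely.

ΔH = −524 kJ

Bonds broken (reactants):
  C-C: 2 × 360 = 720
  C-H: 8 × 418 = 3344
  C=C: 1 × 604 = 604
  H-I: 1 × 292 = 292
  Σ(broken) = 4960 kJ
Bonds formed (products):
  C-C: 3 × 360 = 1080
  C-H: 9 × 418 = 3762
  C-I: 1 × 249 = 249
  Σ(formed) = 5091 kJ
ΔH = Σ(broken) − Σ(formed) = 4960 − 5091 = −131 kJ
For 4× the reaction as written: 4 × (−131) = −524 kJ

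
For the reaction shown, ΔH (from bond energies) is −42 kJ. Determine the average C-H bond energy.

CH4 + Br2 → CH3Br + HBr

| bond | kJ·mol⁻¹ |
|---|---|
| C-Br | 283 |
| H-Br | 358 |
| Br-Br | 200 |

Let D be the C-H bond energy.
Σ(broken) = 1×200 + 4×D = 200 + 4D
Σ(formed) = 1×283 + 3×D + 1×358 = 641 + 3D
ΔH = Σ(broken) − Σ(formed) = (200 + 4D) − (641 + 3D) = −441 + D
Setting this equal to −42 kJ gives D = 399 kJ/mol.

D(C-H) ≈ 399 kJ/mol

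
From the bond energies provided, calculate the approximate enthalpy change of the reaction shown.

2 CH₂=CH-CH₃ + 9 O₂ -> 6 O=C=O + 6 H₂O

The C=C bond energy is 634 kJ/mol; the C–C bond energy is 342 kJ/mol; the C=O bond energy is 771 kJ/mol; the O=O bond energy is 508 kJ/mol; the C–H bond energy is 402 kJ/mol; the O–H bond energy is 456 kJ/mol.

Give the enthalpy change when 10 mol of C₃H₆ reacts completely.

Bonds broken (reactants):
  C–C: 2 × 342 = 684
  C–H: 12 × 402 = 4824
  C=C: 2 × 634 = 1268
  O=O: 9 × 508 = 4572
  Σ(broken) = 11348 kJ
Bonds formed (products):
  C=O: 12 × 771 = 9252
  O–H: 12 × 456 = 5472
  Σ(formed) = 14724 kJ
ΔH = Σ(broken) − Σ(formed) = 11348 − 14724 = −3376 kJ
For 5× the reaction as written: 5 × (−3376) = −16880 kJ

ΔH = −16880 kJ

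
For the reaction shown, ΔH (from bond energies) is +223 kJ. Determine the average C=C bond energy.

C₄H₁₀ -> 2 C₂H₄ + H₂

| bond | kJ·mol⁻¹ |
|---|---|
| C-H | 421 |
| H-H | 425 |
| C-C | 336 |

Let D be the C=C bond energy.
Σ(broken) = 3×336 + 10×421 = 5218
Σ(formed) = 8×421 + 2×D + 1×425 = 3793 + 2D
ΔH = Σ(broken) − Σ(formed) = (5218) − (3793 + 2D) = +1425 − 2D
Setting this equal to +223 kJ gives 2D = 1202, so D = 601 kJ/mol.

D(C=C) ≈ 601 kJ/mol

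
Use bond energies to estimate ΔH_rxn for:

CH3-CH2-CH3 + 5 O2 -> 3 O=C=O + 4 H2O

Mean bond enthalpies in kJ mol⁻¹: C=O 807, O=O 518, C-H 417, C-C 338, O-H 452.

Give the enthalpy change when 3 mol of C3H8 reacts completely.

Bonds broken (reactants):
  C-C: 2 × 338 = 676
  C-H: 8 × 417 = 3336
  O=O: 5 × 518 = 2590
  Σ(broken) = 6602 kJ
Bonds formed (products):
  C=O: 6 × 807 = 4842
  O-H: 8 × 452 = 3616
  Σ(formed) = 8458 kJ
ΔH = Σ(broken) − Σ(formed) = 6602 − 8458 = −1856 kJ
For 3× the reaction as written: 3 × (−1856) = −5568 kJ

ΔH = −5568 kJ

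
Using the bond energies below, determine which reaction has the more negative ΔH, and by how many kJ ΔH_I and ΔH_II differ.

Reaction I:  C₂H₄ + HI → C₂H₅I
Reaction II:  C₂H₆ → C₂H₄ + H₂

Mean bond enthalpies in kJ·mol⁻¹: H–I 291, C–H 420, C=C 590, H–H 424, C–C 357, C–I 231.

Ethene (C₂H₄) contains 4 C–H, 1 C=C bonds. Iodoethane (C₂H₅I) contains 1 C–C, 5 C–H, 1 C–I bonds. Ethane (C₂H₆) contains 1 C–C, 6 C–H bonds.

Reaction I, by 310 kJ

Reaction I:
  Bonds broken (reactants):
    C–H: 4 × 420 = 1680
    C=C: 1 × 590 = 590
    H–I: 1 × 291 = 291
    Σ(broken) = 2561 kJ
  Bonds formed (products):
    C–C: 1 × 357 = 357
    C–H: 5 × 420 = 2100
    C–I: 1 × 231 = 231
    Σ(formed) = 2688 kJ
  ΔH_I = 2561 − 2688 = −127 kJ
Reaction II:
  Bonds broken (reactants):
    C–C: 1 × 357 = 357
    C–H: 6 × 420 = 2520
    Σ(broken) = 2877 kJ
  Bonds formed (products):
    C–H: 4 × 420 = 1680
    C=C: 1 × 590 = 590
    H–H: 1 × 424 = 424
    Σ(formed) = 2694 kJ
  ΔH_II = 2877 − 2694 = +183 kJ
ΔH_I − ΔH_II = −310 kJ, so reaction I has the more negative ΔH; |ΔH_I − ΔH_II| = 310 kJ.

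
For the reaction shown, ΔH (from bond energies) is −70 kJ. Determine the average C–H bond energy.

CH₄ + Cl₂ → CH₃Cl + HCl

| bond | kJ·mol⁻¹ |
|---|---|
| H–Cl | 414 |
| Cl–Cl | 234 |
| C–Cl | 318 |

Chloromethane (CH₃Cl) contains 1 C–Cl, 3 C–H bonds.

D(C–H) ≈ 428 kJ/mol

Let D be the C–H bond energy.
Σ(broken) = 4×D + 1×234 = 234 + 4D
Σ(formed) = 1×318 + 3×D + 1×414 = 732 + 3D
ΔH = Σ(broken) − Σ(formed) = (234 + 4D) − (732 + 3D) = −498 + D
Setting this equal to −70 kJ gives D = 428 kJ/mol.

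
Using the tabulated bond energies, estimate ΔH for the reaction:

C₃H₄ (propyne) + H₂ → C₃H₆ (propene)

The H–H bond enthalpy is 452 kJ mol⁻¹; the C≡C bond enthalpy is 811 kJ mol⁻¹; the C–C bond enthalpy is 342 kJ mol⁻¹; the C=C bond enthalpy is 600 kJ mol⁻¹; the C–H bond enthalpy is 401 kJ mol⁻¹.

ΔH ≈ −139 kJ

Bonds broken (reactants):
  C≡C: 1 × 811 = 811
  C–C: 1 × 342 = 342
  C–H: 4 × 401 = 1604
  H–H: 1 × 452 = 452
  Σ(broken) = 3209 kJ
Bonds formed (products):
  C–C: 1 × 342 = 342
  C–H: 6 × 401 = 2406
  C=C: 1 × 600 = 600
  Σ(formed) = 3348 kJ
ΔH = Σ(broken) − Σ(formed) = 3209 − 3348 = −139 kJ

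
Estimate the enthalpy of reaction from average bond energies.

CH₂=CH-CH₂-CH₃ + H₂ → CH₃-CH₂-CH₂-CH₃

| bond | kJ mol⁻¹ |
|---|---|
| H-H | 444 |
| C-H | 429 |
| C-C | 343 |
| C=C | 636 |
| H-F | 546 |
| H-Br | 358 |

ΔH ≈ −121 kJ

Bonds broken (reactants):
  C-C: 2 × 343 = 686
  C-H: 8 × 429 = 3432
  C=C: 1 × 636 = 636
  H-H: 1 × 444 = 444
  Σ(broken) = 5198 kJ
Bonds formed (products):
  C-C: 3 × 343 = 1029
  C-H: 10 × 429 = 4290
  Σ(formed) = 5319 kJ
ΔH = Σ(broken) − Σ(formed) = 5198 − 5319 = −121 kJ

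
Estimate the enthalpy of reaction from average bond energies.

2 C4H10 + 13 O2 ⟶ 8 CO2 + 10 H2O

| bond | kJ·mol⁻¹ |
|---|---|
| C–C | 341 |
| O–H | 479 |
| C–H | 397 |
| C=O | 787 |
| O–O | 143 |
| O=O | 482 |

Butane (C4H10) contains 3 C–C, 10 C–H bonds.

Bonds broken (reactants):
  C–C: 6 × 341 = 2046
  C–H: 20 × 397 = 7940
  O=O: 13 × 482 = 6266
  Σ(broken) = 16252 kJ
Bonds formed (products):
  C=O: 16 × 787 = 12592
  O–H: 20 × 479 = 9580
  Σ(formed) = 22172 kJ
ΔH = Σ(broken) − Σ(formed) = 16252 − 22172 = −5920 kJ

ΔH ≈ −5920 kJ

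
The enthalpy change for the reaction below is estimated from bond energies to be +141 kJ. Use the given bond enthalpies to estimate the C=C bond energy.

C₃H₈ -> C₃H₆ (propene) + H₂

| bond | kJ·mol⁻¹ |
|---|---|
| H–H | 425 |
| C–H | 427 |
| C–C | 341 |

D(C=C) ≈ 629 kJ/mol

Let D be the C=C bond energy.
Σ(broken) = 2×341 + 8×427 = 4098
Σ(formed) = 1×341 + 6×427 + 1×D + 1×425 = 3328 + D
ΔH = Σ(broken) − Σ(formed) = (4098) − (3328 + D) = +770 − D
Setting this equal to +141 kJ gives D = 629 kJ/mol.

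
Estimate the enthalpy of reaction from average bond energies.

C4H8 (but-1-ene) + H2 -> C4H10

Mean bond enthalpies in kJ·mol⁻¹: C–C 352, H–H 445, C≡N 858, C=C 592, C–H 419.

ΔH ≈ −153 kJ

Bonds broken (reactants):
  C–C: 2 × 352 = 704
  C–H: 8 × 419 = 3352
  C=C: 1 × 592 = 592
  H–H: 1 × 445 = 445
  Σ(broken) = 5093 kJ
Bonds formed (products):
  C–C: 3 × 352 = 1056
  C–H: 10 × 419 = 4190
  Σ(formed) = 5246 kJ
ΔH = Σ(broken) − Σ(formed) = 5093 − 5246 = −153 kJ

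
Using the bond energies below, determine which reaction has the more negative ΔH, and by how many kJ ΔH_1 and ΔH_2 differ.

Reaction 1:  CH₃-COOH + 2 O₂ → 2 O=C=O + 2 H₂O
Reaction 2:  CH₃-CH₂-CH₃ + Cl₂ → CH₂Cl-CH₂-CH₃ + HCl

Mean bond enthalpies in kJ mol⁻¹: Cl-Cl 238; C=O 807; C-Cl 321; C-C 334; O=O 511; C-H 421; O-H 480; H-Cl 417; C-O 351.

Reaction 1:
  Bonds broken (reactants):
    C-C: 1 × 334 = 334
    C-H: 3 × 421 = 1263
    C-O: 1 × 351 = 351
    C=O: 1 × 807 = 807
    O-H: 1 × 480 = 480
    O=O: 2 × 511 = 1022
    Σ(broken) = 4257 kJ
  Bonds formed (products):
    C=O: 4 × 807 = 3228
    O-H: 4 × 480 = 1920
    Σ(formed) = 5148 kJ
  ΔH_1 = 4257 − 5148 = −891 kJ
Reaction 2:
  Bonds broken (reactants):
    C-C: 2 × 334 = 668
    C-H: 8 × 421 = 3368
    Cl-Cl: 1 × 238 = 238
    Σ(broken) = 4274 kJ
  Bonds formed (products):
    C-C: 2 × 334 = 668
    C-Cl: 1 × 321 = 321
    C-H: 7 × 421 = 2947
    H-Cl: 1 × 417 = 417
    Σ(formed) = 4353 kJ
  ΔH_2 = 4274 − 4353 = −79 kJ
ΔH_1 − ΔH_2 = −812 kJ, so reaction 1 has the more negative ΔH; |ΔH_1 − ΔH_2| = 812 kJ.

Reaction 1, by 812 kJ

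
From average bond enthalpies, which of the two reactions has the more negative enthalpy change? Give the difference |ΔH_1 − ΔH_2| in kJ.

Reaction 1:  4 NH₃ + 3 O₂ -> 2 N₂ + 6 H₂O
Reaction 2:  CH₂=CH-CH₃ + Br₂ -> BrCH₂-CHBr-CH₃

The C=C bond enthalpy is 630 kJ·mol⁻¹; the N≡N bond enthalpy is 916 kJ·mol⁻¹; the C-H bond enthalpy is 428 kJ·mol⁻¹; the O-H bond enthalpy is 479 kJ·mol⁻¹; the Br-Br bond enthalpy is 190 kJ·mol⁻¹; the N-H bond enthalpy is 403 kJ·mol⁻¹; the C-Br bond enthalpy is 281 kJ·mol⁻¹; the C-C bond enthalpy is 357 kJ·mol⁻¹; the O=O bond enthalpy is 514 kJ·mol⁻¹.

Reaction 1, by 1103 kJ

Reaction 1:
  Bonds broken (reactants):
    N-H: 12 × 403 = 4836
    O=O: 3 × 514 = 1542
    Σ(broken) = 6378 kJ
  Bonds formed (products):
    N≡N: 2 × 916 = 1832
    O-H: 12 × 479 = 5748
    Σ(formed) = 7580 kJ
  ΔH_1 = 6378 − 7580 = −1202 kJ
Reaction 2:
  Bonds broken (reactants):
    Br-Br: 1 × 190 = 190
    C-C: 1 × 357 = 357
    C-H: 6 × 428 = 2568
    C=C: 1 × 630 = 630
    Σ(broken) = 3745 kJ
  Bonds formed (products):
    C-Br: 2 × 281 = 562
    C-C: 2 × 357 = 714
    C-H: 6 × 428 = 2568
    Σ(formed) = 3844 kJ
  ΔH_2 = 3745 − 3844 = −99 kJ
ΔH_1 − ΔH_2 = −1103 kJ, so reaction 1 has the more negative ΔH; |ΔH_1 − ΔH_2| = 1103 kJ.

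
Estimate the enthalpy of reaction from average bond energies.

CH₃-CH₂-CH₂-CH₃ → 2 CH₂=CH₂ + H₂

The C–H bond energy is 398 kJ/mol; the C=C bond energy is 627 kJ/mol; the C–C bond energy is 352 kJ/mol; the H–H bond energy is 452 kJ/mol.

Bonds broken (reactants):
  C–C: 3 × 352 = 1056
  C–H: 10 × 398 = 3980
  Σ(broken) = 5036 kJ
Bonds formed (products):
  C–H: 8 × 398 = 3184
  C=C: 2 × 627 = 1254
  H–H: 1 × 452 = 452
  Σ(formed) = 4890 kJ
ΔH = Σ(broken) − Σ(formed) = 5036 − 4890 = +146 kJ

ΔH ≈ +146 kJ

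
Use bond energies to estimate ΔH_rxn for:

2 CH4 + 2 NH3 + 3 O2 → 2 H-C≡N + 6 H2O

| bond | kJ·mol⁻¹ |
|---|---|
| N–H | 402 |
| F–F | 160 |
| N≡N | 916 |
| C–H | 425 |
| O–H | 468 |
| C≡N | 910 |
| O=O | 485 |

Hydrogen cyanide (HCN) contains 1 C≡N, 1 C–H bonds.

ΔH ≈ −1019 kJ

Bonds broken (reactants):
  C–H: 8 × 425 = 3400
  N–H: 6 × 402 = 2412
  O=O: 3 × 485 = 1455
  Σ(broken) = 7267 kJ
Bonds formed (products):
  C≡N: 2 × 910 = 1820
  C–H: 2 × 425 = 850
  O–H: 12 × 468 = 5616
  Σ(formed) = 8286 kJ
ΔH = Σ(broken) − Σ(formed) = 7267 − 8286 = −1019 kJ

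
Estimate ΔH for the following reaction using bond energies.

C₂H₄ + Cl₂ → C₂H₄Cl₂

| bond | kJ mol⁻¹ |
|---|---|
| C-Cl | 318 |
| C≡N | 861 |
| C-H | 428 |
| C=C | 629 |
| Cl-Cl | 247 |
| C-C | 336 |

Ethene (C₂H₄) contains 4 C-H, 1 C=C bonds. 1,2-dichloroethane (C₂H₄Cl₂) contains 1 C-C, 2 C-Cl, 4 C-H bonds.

ΔH ≈ −96 kJ

Bonds broken (reactants):
  C-H: 4 × 428 = 1712
  C=C: 1 × 629 = 629
  Cl-Cl: 1 × 247 = 247
  Σ(broken) = 2588 kJ
Bonds formed (products):
  C-C: 1 × 336 = 336
  C-Cl: 2 × 318 = 636
  C-H: 4 × 428 = 1712
  Σ(formed) = 2684 kJ
ΔH = Σ(broken) − Σ(formed) = 2588 − 2684 = −96 kJ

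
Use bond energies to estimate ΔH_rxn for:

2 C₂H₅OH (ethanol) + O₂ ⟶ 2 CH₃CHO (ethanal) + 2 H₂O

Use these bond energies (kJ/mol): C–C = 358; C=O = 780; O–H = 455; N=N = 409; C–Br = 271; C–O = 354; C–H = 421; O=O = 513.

Bonds broken (reactants):
  C–C: 2 × 358 = 716
  C–H: 10 × 421 = 4210
  C–O: 2 × 354 = 708
  O–H: 2 × 455 = 910
  O=O: 1 × 513 = 513
  Σ(broken) = 7057 kJ
Bonds formed (products):
  C–C: 2 × 358 = 716
  C–H: 8 × 421 = 3368
  C=O: 2 × 780 = 1560
  O–H: 4 × 455 = 1820
  Σ(formed) = 7464 kJ
ΔH = Σ(broken) − Σ(formed) = 7057 − 7464 = −407 kJ

ΔH ≈ −407 kJ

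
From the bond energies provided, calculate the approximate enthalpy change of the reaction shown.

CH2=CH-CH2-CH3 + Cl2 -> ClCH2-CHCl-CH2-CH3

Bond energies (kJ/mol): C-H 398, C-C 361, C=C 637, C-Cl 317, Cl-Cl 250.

Bonds broken (reactants):
  C-C: 2 × 361 = 722
  C-H: 8 × 398 = 3184
  C=C: 1 × 637 = 637
  Cl-Cl: 1 × 250 = 250
  Σ(broken) = 4793 kJ
Bonds formed (products):
  C-C: 3 × 361 = 1083
  C-Cl: 2 × 317 = 634
  C-H: 8 × 398 = 3184
  Σ(formed) = 4901 kJ
ΔH = Σ(broken) − Σ(formed) = 4793 − 4901 = −108 kJ

ΔH ≈ −108 kJ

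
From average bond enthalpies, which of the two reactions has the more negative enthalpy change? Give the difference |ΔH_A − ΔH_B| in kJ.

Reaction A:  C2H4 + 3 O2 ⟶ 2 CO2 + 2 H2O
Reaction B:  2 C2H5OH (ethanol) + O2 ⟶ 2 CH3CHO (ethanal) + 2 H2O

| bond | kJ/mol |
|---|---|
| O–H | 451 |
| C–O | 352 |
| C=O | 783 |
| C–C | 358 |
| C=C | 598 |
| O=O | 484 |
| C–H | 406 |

Reaction A:
  Bonds broken (reactants):
    C–H: 4 × 406 = 1624
    C=C: 1 × 598 = 598
    O=O: 3 × 484 = 1452
    Σ(broken) = 3674 kJ
  Bonds formed (products):
    C=O: 4 × 783 = 3132
    O–H: 4 × 451 = 1804
    Σ(formed) = 4936 kJ
  ΔH_A = 3674 − 4936 = −1262 kJ
Reaction B:
  Bonds broken (reactants):
    C–C: 2 × 358 = 716
    C–H: 10 × 406 = 4060
    C–O: 2 × 352 = 704
    O–H: 2 × 451 = 902
    O=O: 1 × 484 = 484
    Σ(broken) = 6866 kJ
  Bonds formed (products):
    C–C: 2 × 358 = 716
    C–H: 8 × 406 = 3248
    C=O: 2 × 783 = 1566
    O–H: 4 × 451 = 1804
    Σ(formed) = 7334 kJ
  ΔH_B = 6866 − 7334 = −468 kJ
ΔH_A − ΔH_B = −794 kJ, so reaction A has the more negative ΔH; |ΔH_A − ΔH_B| = 794 kJ.

Reaction A, by 794 kJ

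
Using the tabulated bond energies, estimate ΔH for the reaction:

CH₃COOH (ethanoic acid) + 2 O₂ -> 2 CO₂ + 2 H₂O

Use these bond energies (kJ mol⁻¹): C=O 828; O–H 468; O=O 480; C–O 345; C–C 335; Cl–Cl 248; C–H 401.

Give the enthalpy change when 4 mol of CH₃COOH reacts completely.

Bonds broken (reactants):
  C–C: 1 × 335 = 335
  C–H: 3 × 401 = 1203
  C–O: 1 × 345 = 345
  C=O: 1 × 828 = 828
  O–H: 1 × 468 = 468
  O=O: 2 × 480 = 960
  Σ(broken) = 4139 kJ
Bonds formed (products):
  C=O: 4 × 828 = 3312
  O–H: 4 × 468 = 1872
  Σ(formed) = 5184 kJ
ΔH = Σ(broken) − Σ(formed) = 4139 − 5184 = −1045 kJ
For 4× the reaction as written: 4 × (−1045) = −4180 kJ

ΔH = −4180 kJ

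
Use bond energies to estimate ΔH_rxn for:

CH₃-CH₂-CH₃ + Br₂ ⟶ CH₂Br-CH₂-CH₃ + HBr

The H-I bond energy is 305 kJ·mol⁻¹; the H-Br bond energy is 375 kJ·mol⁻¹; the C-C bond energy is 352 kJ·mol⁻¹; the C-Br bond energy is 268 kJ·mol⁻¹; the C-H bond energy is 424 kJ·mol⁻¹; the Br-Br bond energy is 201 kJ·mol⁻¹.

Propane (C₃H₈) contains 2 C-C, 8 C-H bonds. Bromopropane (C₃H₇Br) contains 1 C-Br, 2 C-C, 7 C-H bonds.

Bonds broken (reactants):
  Br-Br: 1 × 201 = 201
  C-C: 2 × 352 = 704
  C-H: 8 × 424 = 3392
  Σ(broken) = 4297 kJ
Bonds formed (products):
  C-Br: 1 × 268 = 268
  C-C: 2 × 352 = 704
  C-H: 7 × 424 = 2968
  H-Br: 1 × 375 = 375
  Σ(formed) = 4315 kJ
ΔH = Σ(broken) − Σ(formed) = 4297 − 4315 = −18 kJ

ΔH ≈ −18 kJ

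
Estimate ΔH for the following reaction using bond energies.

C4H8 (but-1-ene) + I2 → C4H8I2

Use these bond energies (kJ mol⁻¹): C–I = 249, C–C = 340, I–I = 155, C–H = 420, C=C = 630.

Bonds broken (reactants):
  C–C: 2 × 340 = 680
  C–H: 8 × 420 = 3360
  C=C: 1 × 630 = 630
  I–I: 1 × 155 = 155
  Σ(broken) = 4825 kJ
Bonds formed (products):
  C–C: 3 × 340 = 1020
  C–H: 8 × 420 = 3360
  C–I: 2 × 249 = 498
  Σ(formed) = 4878 kJ
ΔH = Σ(broken) − Σ(formed) = 4825 − 4878 = −53 kJ

ΔH ≈ −53 kJ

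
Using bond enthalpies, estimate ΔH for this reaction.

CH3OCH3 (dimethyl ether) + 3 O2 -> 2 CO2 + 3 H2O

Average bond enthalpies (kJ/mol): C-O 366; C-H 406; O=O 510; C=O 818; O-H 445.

ΔH ≈ −1244 kJ

Bonds broken (reactants):
  C-H: 6 × 406 = 2436
  C-O: 2 × 366 = 732
  O=O: 3 × 510 = 1530
  Σ(broken) = 4698 kJ
Bonds formed (products):
  C=O: 4 × 818 = 3272
  O-H: 6 × 445 = 2670
  Σ(formed) = 5942 kJ
ΔH = Σ(broken) − Σ(formed) = 4698 − 5942 = −1244 kJ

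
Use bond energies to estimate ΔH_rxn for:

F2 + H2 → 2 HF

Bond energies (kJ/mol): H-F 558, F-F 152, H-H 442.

ΔH ≈ −522 kJ

Bonds broken (reactants):
  F-F: 1 × 152 = 152
  H-H: 1 × 442 = 442
  Σ(broken) = 594 kJ
Bonds formed (products):
  H-F: 2 × 558 = 1116
  Σ(formed) = 1116 kJ
ΔH = Σ(broken) − Σ(formed) = 594 − 1116 = −522 kJ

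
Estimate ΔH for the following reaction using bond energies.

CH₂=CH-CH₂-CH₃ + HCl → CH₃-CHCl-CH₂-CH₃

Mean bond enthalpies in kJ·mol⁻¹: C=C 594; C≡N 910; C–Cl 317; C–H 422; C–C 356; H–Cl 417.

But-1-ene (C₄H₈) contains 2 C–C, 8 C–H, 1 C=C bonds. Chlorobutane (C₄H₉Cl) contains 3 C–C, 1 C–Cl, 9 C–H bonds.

Bonds broken (reactants):
  C–C: 2 × 356 = 712
  C–H: 8 × 422 = 3376
  C=C: 1 × 594 = 594
  H–Cl: 1 × 417 = 417
  Σ(broken) = 5099 kJ
Bonds formed (products):
  C–C: 3 × 356 = 1068
  C–Cl: 1 × 317 = 317
  C–H: 9 × 422 = 3798
  Σ(formed) = 5183 kJ
ΔH = Σ(broken) − Σ(formed) = 5099 − 5183 = −84 kJ

ΔH ≈ −84 kJ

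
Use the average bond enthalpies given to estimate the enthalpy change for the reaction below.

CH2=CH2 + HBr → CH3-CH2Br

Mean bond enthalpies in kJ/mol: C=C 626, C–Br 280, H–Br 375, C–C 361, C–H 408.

ΔH ≈ −48 kJ

Bonds broken (reactants):
  C–H: 4 × 408 = 1632
  C=C: 1 × 626 = 626
  H–Br: 1 × 375 = 375
  Σ(broken) = 2633 kJ
Bonds formed (products):
  C–Br: 1 × 280 = 280
  C–C: 1 × 361 = 361
  C–H: 5 × 408 = 2040
  Σ(formed) = 2681 kJ
ΔH = Σ(broken) − Σ(formed) = 2633 − 2681 = −48 kJ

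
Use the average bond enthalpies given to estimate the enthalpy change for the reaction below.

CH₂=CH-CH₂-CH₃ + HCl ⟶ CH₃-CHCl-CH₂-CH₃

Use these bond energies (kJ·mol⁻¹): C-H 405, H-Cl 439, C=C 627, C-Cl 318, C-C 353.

ΔH ≈ −10 kJ

Bonds broken (reactants):
  C-C: 2 × 353 = 706
  C-H: 8 × 405 = 3240
  C=C: 1 × 627 = 627
  H-Cl: 1 × 439 = 439
  Σ(broken) = 5012 kJ
Bonds formed (products):
  C-C: 3 × 353 = 1059
  C-Cl: 1 × 318 = 318
  C-H: 9 × 405 = 3645
  Σ(formed) = 5022 kJ
ΔH = Σ(broken) − Σ(formed) = 5012 − 5022 = −10 kJ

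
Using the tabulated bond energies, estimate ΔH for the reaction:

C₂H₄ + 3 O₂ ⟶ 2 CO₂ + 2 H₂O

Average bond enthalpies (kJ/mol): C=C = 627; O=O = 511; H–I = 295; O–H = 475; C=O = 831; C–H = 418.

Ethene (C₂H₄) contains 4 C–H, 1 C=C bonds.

Bonds broken (reactants):
  C–H: 4 × 418 = 1672
  C=C: 1 × 627 = 627
  O=O: 3 × 511 = 1533
  Σ(broken) = 3832 kJ
Bonds formed (products):
  C=O: 4 × 831 = 3324
  O–H: 4 × 475 = 1900
  Σ(formed) = 5224 kJ
ΔH = Σ(broken) − Σ(formed) = 3832 − 5224 = −1392 kJ

ΔH ≈ −1392 kJ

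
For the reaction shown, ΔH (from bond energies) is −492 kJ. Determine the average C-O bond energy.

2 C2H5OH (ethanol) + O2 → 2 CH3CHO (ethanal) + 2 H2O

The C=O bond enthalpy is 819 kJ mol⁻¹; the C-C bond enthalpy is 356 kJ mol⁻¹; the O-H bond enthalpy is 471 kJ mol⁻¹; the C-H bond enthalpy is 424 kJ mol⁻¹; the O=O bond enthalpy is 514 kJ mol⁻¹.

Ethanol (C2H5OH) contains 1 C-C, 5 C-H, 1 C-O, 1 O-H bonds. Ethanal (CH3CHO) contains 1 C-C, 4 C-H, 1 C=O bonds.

D(C-O) ≈ 363 kJ/mol

Let D be the C-O bond energy.
Σ(broken) = 2×356 + 10×424 + 2×D + 2×471 + 1×514 = 6408 + 2D
Σ(formed) = 2×356 + 8×424 + 2×819 + 4×471 = 7626
ΔH = Σ(broken) − Σ(formed) = (6408 + 2D) − (7626) = −1218 + 2D
Setting this equal to −492 kJ gives 2D = 726, so D = 363 kJ/mol.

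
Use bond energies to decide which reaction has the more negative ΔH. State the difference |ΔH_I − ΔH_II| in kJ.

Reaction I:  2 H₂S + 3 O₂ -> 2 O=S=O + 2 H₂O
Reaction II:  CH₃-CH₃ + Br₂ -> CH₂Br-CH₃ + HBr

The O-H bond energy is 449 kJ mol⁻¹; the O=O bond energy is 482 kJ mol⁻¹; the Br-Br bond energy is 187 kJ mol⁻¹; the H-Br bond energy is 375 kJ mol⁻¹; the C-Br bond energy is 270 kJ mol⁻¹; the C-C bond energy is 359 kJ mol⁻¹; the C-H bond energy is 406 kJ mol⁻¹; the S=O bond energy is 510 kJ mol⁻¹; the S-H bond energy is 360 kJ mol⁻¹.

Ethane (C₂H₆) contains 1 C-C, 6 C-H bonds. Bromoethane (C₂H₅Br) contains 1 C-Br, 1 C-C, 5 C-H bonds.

Reaction I:
  Bonds broken (reactants):
    O=O: 3 × 482 = 1446
    S-H: 4 × 360 = 1440
    Σ(broken) = 2886 kJ
  Bonds formed (products):
    O-H: 4 × 449 = 1796
    S=O: 4 × 510 = 2040
    Σ(formed) = 3836 kJ
  ΔH_I = 2886 − 3836 = −950 kJ
Reaction II:
  Bonds broken (reactants):
    Br-Br: 1 × 187 = 187
    C-C: 1 × 359 = 359
    C-H: 6 × 406 = 2436
    Σ(broken) = 2982 kJ
  Bonds formed (products):
    C-Br: 1 × 270 = 270
    C-C: 1 × 359 = 359
    C-H: 5 × 406 = 2030
    H-Br: 1 × 375 = 375
    Σ(formed) = 3034 kJ
  ΔH_II = 2982 − 3034 = −52 kJ
ΔH_I − ΔH_II = −898 kJ, so reaction I has the more negative ΔH; |ΔH_I − ΔH_II| = 898 kJ.

Reaction I, by 898 kJ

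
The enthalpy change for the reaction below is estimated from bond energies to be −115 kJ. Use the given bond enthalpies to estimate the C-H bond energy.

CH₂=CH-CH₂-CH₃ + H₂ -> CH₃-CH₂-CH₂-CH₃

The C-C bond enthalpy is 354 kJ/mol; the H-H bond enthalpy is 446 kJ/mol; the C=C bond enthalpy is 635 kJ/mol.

Let D be the C-H bond energy.
Σ(broken) = 2×354 + 8×D + 1×635 + 1×446 = 1789 + 8D
Σ(formed) = 3×354 + 10×D = 1062 + 10D
ΔH = Σ(broken) − Σ(formed) = (1789 + 8D) − (1062 + 10D) = +727 − 2D
Setting this equal to −115 kJ gives 2D = 842, so D = 421 kJ/mol.

D(C-H) ≈ 421 kJ/mol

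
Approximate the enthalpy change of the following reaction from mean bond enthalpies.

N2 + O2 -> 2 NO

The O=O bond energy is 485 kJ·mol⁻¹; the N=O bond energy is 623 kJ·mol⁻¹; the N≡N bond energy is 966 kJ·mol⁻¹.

ΔH ≈ +205 kJ

Bonds broken (reactants):
  N≡N: 1 × 966 = 966
  O=O: 1 × 485 = 485
  Σ(broken) = 1451 kJ
Bonds formed (products):
  N=O: 2 × 623 = 1246
  Σ(formed) = 1246 kJ
ΔH = Σ(broken) − Σ(formed) = 1451 − 1246 = +205 kJ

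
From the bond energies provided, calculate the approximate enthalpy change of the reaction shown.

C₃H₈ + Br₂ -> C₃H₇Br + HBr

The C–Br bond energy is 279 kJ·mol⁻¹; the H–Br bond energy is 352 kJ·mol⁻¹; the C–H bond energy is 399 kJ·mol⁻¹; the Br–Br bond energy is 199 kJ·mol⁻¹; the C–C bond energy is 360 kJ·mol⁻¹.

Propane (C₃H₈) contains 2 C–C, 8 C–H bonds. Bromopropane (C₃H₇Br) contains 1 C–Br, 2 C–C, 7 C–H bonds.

Bonds broken (reactants):
  Br–Br: 1 × 199 = 199
  C–C: 2 × 360 = 720
  C–H: 8 × 399 = 3192
  Σ(broken) = 4111 kJ
Bonds formed (products):
  C–Br: 1 × 279 = 279
  C–C: 2 × 360 = 720
  C–H: 7 × 399 = 2793
  H–Br: 1 × 352 = 352
  Σ(formed) = 4144 kJ
ΔH = Σ(broken) − Σ(formed) = 4111 − 4144 = −33 kJ

ΔH ≈ −33 kJ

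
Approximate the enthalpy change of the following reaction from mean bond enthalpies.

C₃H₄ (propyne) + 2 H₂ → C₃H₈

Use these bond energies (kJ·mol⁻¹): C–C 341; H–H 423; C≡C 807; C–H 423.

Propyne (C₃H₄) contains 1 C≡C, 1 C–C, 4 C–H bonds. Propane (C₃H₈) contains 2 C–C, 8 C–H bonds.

Bonds broken (reactants):
  C≡C: 1 × 807 = 807
  C–C: 1 × 341 = 341
  C–H: 4 × 423 = 1692
  H–H: 2 × 423 = 846
  Σ(broken) = 3686 kJ
Bonds formed (products):
  C–C: 2 × 341 = 682
  C–H: 8 × 423 = 3384
  Σ(formed) = 4066 kJ
ΔH = Σ(broken) − Σ(formed) = 3686 − 4066 = −380 kJ

ΔH ≈ −380 kJ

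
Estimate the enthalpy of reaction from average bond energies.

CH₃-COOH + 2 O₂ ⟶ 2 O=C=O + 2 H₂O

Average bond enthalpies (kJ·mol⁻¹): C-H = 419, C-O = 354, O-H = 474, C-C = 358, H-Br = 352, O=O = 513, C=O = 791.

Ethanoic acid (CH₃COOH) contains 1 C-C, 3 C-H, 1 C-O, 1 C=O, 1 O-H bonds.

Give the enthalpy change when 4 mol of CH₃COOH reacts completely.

ΔH = −3200 kJ

Bonds broken (reactants):
  C-C: 1 × 358 = 358
  C-H: 3 × 419 = 1257
  C-O: 1 × 354 = 354
  C=O: 1 × 791 = 791
  O-H: 1 × 474 = 474
  O=O: 2 × 513 = 1026
  Σ(broken) = 4260 kJ
Bonds formed (products):
  C=O: 4 × 791 = 3164
  O-H: 4 × 474 = 1896
  Σ(formed) = 5060 kJ
ΔH = Σ(broken) − Σ(formed) = 4260 − 5060 = −800 kJ
For 4× the reaction as written: 4 × (−800) = −3200 kJ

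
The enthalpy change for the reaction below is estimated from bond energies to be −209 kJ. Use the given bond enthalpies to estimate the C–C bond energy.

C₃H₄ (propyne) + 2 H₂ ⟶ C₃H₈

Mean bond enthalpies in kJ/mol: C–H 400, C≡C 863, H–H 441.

Let D be the C–C bond energy.
Σ(broken) = 1×863 + 1×D + 4×400 + 2×441 = 3345 + D
Σ(formed) = 2×D + 8×400 = 3200 + 2D
ΔH = Σ(broken) − Σ(formed) = (3345 + D) − (3200 + 2D) = +145 − D
Setting this equal to −209 kJ gives D = 354 kJ/mol.

D(C–C) ≈ 354 kJ/mol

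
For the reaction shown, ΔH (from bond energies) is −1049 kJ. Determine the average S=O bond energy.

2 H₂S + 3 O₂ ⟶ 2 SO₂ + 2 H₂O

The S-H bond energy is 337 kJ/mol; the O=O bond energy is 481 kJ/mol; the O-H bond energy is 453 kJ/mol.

D(S=O) ≈ 507 kJ/mol

Let D be the S=O bond energy.
Σ(broken) = 3×481 + 4×337 = 2791
Σ(formed) = 4×453 + 4×D = 1812 + 4D
ΔH = Σ(broken) − Σ(formed) = (2791) − (1812 + 4D) = +979 − 4D
Setting this equal to −1049 kJ gives 4D = 2028, so D = 507 kJ/mol.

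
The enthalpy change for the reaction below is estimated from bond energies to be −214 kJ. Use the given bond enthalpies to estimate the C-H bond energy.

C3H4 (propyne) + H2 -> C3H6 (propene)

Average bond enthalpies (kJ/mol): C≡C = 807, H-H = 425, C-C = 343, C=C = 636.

D(C-H) ≈ 405 kJ/mol

Let D be the C-H bond energy.
Σ(broken) = 1×807 + 1×343 + 4×D + 1×425 = 1575 + 4D
Σ(formed) = 1×343 + 6×D + 1×636 = 979 + 6D
ΔH = Σ(broken) − Σ(formed) = (1575 + 4D) − (979 + 6D) = +596 − 2D
Setting this equal to −214 kJ gives 2D = 810, so D = 405 kJ/mol.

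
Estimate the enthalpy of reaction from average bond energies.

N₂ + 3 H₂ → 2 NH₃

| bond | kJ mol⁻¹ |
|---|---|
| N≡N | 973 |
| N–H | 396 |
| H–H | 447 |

Bonds broken (reactants):
  H–H: 3 × 447 = 1341
  N≡N: 1 × 973 = 973
  Σ(broken) = 2314 kJ
Bonds formed (products):
  N–H: 6 × 396 = 2376
  Σ(formed) = 2376 kJ
ΔH = Σ(broken) − Σ(formed) = 2314 − 2376 = −62 kJ

ΔH ≈ −62 kJ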